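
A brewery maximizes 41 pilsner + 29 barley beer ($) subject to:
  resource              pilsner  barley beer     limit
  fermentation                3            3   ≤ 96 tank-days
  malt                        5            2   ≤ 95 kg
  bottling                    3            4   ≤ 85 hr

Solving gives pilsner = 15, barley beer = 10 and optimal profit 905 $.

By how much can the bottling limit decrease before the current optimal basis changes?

Binding constraints: malt, bottling. The basis is B = [[5,2],[3,4]] with det 14.
Per unit decrease in bottling, x* moves by d = (0.1429, -0.3571).
The basis stays optimal until barley beer reaches 0; allowable decrease = 28 hr.

28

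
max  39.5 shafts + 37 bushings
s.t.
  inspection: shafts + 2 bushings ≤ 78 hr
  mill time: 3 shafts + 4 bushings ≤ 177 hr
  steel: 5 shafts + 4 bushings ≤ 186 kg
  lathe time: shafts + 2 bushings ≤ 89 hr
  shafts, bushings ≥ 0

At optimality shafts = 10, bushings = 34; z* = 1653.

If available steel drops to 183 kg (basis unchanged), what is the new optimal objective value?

1632

Check each constraint at x*: inspection 78/78 (tight); mill time 166/177 (slack 11); steel 186/186 (tight); lathe time 78/89 (slack 11).
By complementary slackness, y = 0 for the non-binding constraints.
Dual feasibility on the basic columns requires 1·y_inspection + 5·y_steel = 39.5, 2·y_inspection + 4·y_steel = 37.
Solving: y_inspection = 4.5, y_steel = 7.
Δz = y_steel·Δb = 7 × (-3) = -21, so new z* = 1653 − 21 = 1632.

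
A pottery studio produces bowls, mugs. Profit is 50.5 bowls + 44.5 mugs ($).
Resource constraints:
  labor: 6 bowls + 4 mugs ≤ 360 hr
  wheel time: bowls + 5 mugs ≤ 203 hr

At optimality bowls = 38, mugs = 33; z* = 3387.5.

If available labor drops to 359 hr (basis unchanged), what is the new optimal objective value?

At the optimum: labor uses 360 of 360 (binding); wheel time uses 203 of 203 (binding).
The binding rows give the dual system: 6·y_labor + 1·y_wheel time = 50.5 and 4·y_labor + 5·y_wheel time = 44.5.
This yields shadow prices y_labor = 8, y_wheel time = 2.5.
Δz = y_labor·Δb = 8 × (-1) = -8, so new z* = 3387.5 − 8 = 3379.5.

3379.5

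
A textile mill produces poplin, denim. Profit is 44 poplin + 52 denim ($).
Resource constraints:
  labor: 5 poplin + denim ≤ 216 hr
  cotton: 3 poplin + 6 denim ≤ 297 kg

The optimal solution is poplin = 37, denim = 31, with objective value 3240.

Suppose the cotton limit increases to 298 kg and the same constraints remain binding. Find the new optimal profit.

Check each constraint at x*: labor 216/216 (tight); cotton 297/297 (tight).
Dual feasibility on the basic columns requires 5·y_labor + 3·y_cotton = 44, 1·y_labor + 6·y_cotton = 52.
→ y_labor = 4 and y_cotton = 8.
Δz = y_cotton·Δb = 8 × (1) = 8, so new z* = 3240 + 8 = 3248.

3248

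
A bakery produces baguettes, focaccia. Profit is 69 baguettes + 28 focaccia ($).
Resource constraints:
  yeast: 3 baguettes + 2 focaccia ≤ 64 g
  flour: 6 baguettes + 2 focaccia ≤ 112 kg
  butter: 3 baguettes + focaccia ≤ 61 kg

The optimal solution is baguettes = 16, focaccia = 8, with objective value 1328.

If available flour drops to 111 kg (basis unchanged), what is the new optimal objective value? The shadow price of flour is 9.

1319

Δb = -1, so new z* = 1328 + (9)·(-1) = 1328 − 9 = 1319.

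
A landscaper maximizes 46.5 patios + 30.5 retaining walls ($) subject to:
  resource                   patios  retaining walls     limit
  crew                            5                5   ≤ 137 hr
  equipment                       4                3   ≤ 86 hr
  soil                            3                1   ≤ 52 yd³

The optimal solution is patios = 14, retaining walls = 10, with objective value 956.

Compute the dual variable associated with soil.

3.5

Check each constraint at x*: crew 120/137 (slack 17); equipment 86/86 (tight); soil 52/52 (tight).
Since crew is not tight, its dual is 0.
The binding rows give the dual system: 4·y_equipment + 3·y_soil = 46.5 and 3·y_equipment + 1·y_soil = 30.5.
→ y_equipment = 9 and y_soil = 3.5.
Shadow price of soil = 3.5.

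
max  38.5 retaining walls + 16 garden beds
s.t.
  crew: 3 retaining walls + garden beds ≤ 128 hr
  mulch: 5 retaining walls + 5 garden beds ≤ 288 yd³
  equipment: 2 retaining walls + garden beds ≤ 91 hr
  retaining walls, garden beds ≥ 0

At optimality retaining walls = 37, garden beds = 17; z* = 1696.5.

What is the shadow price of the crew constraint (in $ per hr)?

6.5

Check each constraint at x*: crew 128/128 (tight); mulch 270/288 (slack 18); equipment 91/91 (tight).
Slack constraints have shadow price 0 (complementary slackness).
Dual feasibility on the basic columns requires 3·y_crew + 2·y_equipment = 38.5, 1·y_crew + 1·y_equipment = 16.
This yields shadow prices y_crew = 6.5, y_equipment = 9.5.
Shadow price of crew = 6.5.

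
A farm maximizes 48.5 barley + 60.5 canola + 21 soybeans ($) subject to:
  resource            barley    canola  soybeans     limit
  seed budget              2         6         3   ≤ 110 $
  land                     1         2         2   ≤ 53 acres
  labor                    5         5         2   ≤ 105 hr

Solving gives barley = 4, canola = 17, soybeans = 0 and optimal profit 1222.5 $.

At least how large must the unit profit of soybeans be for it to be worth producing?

26

At the optimum: seed budget uses 110 of 110 (binding); land uses 38 of 53 (slack = 15); labor uses 105 of 105 (binding).
Slack constraints have shadow price 0 (complementary slackness).
The binding rows give the dual system: 2·y_seed budget + 5·y_labor = 48.5 and 6·y_seed budget + 5·y_labor = 60.5.
This yields shadow prices y_seed budget = 3, y_labor = 8.5.
soybeans enters the basis when its profit ≥ yᵀa₃ = 3·3 + 8.5·2 = 26.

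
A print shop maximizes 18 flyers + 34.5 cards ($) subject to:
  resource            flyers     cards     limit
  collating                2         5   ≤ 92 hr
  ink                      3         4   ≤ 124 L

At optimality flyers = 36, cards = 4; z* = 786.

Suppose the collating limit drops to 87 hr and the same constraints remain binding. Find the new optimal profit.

At the optimum: collating uses 92 of 92 (binding); ink uses 124 of 124 (binding).
The binding rows give the dual system: 2·y_collating + 3·y_ink = 18 and 5·y_collating + 4·y_ink = 34.5.
→ y_collating = 4.5 and y_ink = 3.
Δz = y_collating·Δb = 4.5 × (-5) = -22.5, so new z* = 786 − 22.5 = 763.5.

763.5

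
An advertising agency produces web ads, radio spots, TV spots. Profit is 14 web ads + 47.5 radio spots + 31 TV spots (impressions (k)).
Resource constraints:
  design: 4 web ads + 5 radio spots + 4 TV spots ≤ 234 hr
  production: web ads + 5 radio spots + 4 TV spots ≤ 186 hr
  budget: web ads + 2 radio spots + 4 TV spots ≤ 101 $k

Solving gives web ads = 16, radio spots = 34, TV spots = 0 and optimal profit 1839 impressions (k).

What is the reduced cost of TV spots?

At the optimum: design uses 234 of 234 (binding); production uses 186 of 186 (binding); budget uses 84 of 101 (slack = 17).
Since budget is not tight, its dual is 0.
Dual feasibility on the basic columns requires 4·y_design + 1·y_production = 14, 5·y_design + 5·y_production = 47.5.
→ y_design = 1.5 and y_production = 8.
Reduced cost of TV spots: c₃ − yᵀa₃ = 31 − (1.5·4 + 8·4) = 31 − 38 = -7.

-7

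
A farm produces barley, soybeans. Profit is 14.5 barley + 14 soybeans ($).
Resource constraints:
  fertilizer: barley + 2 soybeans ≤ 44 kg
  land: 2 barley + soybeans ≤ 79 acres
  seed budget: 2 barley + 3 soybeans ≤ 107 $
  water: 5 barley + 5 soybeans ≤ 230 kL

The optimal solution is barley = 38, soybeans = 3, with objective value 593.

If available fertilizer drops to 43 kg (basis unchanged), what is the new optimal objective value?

588.5

Check each constraint at x*: fertilizer 44/44 (tight); land 79/79 (tight); seed budget 85/107 (slack 22); water 205/230 (slack 25).
By complementary slackness, y = 0 for the non-binding constraints.
From A_Bᵀ y = c: 1·y_fertilizer + 2·y_land = 14.5; 2·y_fertilizer + 1·y_land = 14.
This yields shadow prices y_fertilizer = 4.5, y_land = 5.
Δz = y_fertilizer·Δb = 4.5 × (-1) = -4.5, so new z* = 593 − 4.5 = 588.5.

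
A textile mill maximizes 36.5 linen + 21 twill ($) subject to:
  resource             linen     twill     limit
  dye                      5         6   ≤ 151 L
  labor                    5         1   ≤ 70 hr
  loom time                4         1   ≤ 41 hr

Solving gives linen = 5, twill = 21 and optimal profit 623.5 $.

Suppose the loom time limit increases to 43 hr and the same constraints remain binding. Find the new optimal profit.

Binding: dye and loom time. Non-binding: labor (24 unused).
Since labor is not tight, its dual is 0.
Dual feasibility on the basic columns requires 5·y_dye + 4·y_loom time = 36.5, 6·y_dye + 1·y_loom time = 21.
→ y_dye = 2.5 and y_loom time = 6.
Δz = y_loom time·Δb = 6 × (2) = 12, so new z* = 623.5 + 12 = 635.5.

635.5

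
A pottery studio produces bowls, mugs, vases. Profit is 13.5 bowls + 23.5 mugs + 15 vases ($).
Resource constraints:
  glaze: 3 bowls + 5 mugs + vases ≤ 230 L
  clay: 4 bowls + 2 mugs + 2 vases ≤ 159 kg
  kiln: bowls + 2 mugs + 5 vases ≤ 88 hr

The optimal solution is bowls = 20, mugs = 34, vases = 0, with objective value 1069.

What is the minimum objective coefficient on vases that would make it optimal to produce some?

Check each constraint at x*: glaze 230/230 (tight); clay 148/159 (slack 11); kiln 88/88 (tight).
Since clay is not tight, its dual is 0.
Dual feasibility on the basic columns requires 3·y_glaze + 1·y_kiln = 13.5, 5·y_glaze + 2·y_kiln = 23.5.
Solving: y_glaze = 3.5, y_kiln = 3.
vases enters the basis when its profit ≥ yᵀa₃ = 3.5·1 + 3·5 = 18.5.

18.5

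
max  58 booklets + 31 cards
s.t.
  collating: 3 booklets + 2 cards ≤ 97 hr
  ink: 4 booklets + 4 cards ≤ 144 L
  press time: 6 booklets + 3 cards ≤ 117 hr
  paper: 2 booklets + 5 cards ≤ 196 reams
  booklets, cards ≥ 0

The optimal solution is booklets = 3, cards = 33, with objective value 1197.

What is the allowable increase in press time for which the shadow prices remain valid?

66

Binding constraints: ink, press time. The basis is B = [[4,4],[6,3]] with det -12.
Per unit increase in press time, x* moves by d = (0.3333, -0.3333).
The basis stays optimal until collating becomes binding; allowable increase = 66 hr.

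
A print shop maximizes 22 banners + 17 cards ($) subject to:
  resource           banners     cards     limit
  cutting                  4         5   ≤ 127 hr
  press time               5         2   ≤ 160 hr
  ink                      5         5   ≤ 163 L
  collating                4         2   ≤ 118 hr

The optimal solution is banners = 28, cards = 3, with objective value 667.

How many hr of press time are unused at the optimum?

press time used = 5·28 + 2·3 = 146; slack = 160 − 146 = 14.

14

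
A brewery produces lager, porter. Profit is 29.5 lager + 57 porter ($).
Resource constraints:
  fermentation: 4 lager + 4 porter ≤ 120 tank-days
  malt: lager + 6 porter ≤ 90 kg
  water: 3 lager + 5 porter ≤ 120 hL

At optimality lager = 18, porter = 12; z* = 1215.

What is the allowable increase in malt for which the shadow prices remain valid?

15

Binding constraints: fermentation, malt. The basis is B = [[4,4],[1,6]] with det 20.
Per unit increase in malt, x* moves by d = (-0.2, 0.2).
The basis stays optimal until water becomes binding; allowable increase = 15 kg.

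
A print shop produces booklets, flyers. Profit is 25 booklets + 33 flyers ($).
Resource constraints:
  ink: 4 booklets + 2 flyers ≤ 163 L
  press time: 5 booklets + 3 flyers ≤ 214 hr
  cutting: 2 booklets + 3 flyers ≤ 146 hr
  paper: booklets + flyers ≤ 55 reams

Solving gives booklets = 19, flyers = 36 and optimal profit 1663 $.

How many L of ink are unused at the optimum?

ink used = 4·19 + 2·36 = 148; slack = 163 − 148 = 15.

15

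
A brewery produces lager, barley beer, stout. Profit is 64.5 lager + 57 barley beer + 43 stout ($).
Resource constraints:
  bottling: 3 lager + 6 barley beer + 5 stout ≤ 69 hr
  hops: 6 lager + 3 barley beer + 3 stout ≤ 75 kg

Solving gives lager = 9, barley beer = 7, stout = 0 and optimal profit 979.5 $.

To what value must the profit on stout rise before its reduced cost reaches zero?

At the optimum: bottling uses 69 of 69 (binding); hops uses 75 of 75 (binding).
The binding rows give the dual system: 3·y_bottling + 6·y_hops = 64.5 and 6·y_bottling + 3·y_hops = 57.
This yields shadow prices y_bottling = 5.5, y_hops = 8.
stout enters the basis when its profit ≥ yᵀa₃ = 5.5·5 + 8·3 = 51.5.

51.5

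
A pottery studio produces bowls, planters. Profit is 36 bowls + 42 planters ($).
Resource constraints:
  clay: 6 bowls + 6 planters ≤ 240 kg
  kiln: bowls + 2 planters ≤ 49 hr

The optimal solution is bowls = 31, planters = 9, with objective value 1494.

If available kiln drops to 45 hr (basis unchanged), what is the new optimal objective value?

1470

At the optimum: clay uses 240 of 240 (binding); kiln uses 49 of 49 (binding).
From A_Bᵀ y = c: 6·y_clay + 1·y_kiln = 36; 6·y_clay + 2·y_kiln = 42.
Solving: y_clay = 5, y_kiln = 6.
Δz = y_kiln·Δb = 6 × (-4) = -24, so new z* = 1494 − 24 = 1470.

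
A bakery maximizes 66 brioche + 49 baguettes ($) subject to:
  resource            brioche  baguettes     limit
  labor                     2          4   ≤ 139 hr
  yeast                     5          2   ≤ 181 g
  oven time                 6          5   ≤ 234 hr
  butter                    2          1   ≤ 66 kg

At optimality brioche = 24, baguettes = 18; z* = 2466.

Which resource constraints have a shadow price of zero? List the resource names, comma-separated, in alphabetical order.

labor: 120/139 (slack 19)
yeast: 156/181 (slack 25)
oven time: 234/234 (binding)
butter: 66/66 (binding)
By complementary slackness, a constraint with positive slack has shadow price 0 → labor, yeast.

labor, yeast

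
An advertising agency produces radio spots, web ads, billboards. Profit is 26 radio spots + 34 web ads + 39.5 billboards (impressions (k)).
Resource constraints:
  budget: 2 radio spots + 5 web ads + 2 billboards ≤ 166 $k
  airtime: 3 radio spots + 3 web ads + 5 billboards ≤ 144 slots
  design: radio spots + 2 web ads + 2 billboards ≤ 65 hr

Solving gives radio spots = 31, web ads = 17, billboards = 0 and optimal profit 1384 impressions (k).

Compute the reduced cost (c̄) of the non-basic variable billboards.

Check each constraint at x*: budget 147/166 (slack 19); airtime 144/144 (tight); design 65/65 (tight).
Since budget is not tight, its dual is 0.
Dual feasibility on the basic columns requires 3·y_airtime + 1·y_design = 26, 3·y_airtime + 2·y_design = 34.
This yields shadow prices y_airtime = 6, y_design = 8.
Reduced cost of billboards: c₃ − yᵀa₃ = 39.5 − (6·5 + 8·2) = 39.5 − 46 = -6.5.

-6.5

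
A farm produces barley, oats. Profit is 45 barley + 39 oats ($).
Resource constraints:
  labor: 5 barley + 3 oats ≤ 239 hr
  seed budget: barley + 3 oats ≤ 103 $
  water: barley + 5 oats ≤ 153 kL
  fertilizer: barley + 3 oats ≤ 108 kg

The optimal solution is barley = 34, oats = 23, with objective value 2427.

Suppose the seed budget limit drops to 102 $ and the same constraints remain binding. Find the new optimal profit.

2422

At the optimum: labor uses 239 of 239 (binding); seed budget uses 103 of 103 (binding); water uses 149 of 153 (slack = 4); fertilizer uses 103 of 108 (slack = 5).
Since water, fertilizer are not tight, their duals are 0.
The binding rows give the dual system: 5·y_labor + 1·y_seed budget = 45 and 3·y_labor + 3·y_seed budget = 39.
→ y_labor = 8 and y_seed budget = 5.
Δz = y_seed budget·Δb = 5 × (-1) = -5, so new z* = 2427 − 5 = 2422.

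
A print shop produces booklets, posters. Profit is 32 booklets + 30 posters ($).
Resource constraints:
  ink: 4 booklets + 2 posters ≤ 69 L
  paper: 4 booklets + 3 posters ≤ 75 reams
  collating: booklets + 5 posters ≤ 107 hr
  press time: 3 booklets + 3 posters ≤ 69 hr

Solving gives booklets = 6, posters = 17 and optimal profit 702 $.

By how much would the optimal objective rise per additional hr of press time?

Binding: paper and press time. Non-binding: ink (11 unused), collating (16 unused).
Since ink, collating are not tight, their duals are 0.
Dual feasibility on the basic columns requires 4·y_paper + 3·y_press time = 32, 3·y_paper + 3·y_press time = 30.
Solving: y_paper = 2, y_press time = 8.
Shadow price of press time = 8.

8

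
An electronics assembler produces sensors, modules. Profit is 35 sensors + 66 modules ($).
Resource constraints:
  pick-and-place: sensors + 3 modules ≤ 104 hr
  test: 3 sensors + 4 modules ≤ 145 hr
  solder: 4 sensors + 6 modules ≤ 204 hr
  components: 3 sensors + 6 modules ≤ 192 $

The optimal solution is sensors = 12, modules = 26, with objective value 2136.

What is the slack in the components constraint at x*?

components used = 3·12 + 6·26 = 192; slack = 192 − 192 = 0.

0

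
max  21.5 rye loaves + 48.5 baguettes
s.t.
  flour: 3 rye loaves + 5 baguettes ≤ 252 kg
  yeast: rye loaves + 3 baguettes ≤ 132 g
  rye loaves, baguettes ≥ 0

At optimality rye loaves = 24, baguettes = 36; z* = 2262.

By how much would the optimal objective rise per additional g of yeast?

Both flour and yeast are binding at x*.
Dual feasibility on the basic columns requires 3·y_flour + 1·y_yeast = 21.5, 5·y_flour + 3·y_yeast = 48.5.
→ y_flour = 4 and y_yeast = 9.5.
Shadow price of yeast = 9.5.

9.5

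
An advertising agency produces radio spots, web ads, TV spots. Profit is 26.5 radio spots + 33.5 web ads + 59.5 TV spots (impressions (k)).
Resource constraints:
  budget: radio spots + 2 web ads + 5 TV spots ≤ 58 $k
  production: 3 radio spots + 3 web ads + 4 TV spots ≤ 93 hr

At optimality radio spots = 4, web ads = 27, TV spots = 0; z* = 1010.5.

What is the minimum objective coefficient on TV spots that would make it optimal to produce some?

61

At the optimum: budget uses 58 of 58 (binding); production uses 93 of 93 (binding).
From A_Bᵀ y = c: 1·y_budget + 3·y_production = 26.5; 2·y_budget + 3·y_production = 33.5.
Solving: y_budget = 7, y_production = 6.5.
TV spots enters the basis when its profit ≥ yᵀa₃ = 7·5 + 6.5·4 = 61.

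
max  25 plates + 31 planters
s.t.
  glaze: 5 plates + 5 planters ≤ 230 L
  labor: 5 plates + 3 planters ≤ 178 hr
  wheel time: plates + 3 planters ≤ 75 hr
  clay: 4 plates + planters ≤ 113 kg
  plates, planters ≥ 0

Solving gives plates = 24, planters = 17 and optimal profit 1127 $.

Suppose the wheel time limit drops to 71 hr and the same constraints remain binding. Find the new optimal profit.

1091

Binding: wheel time and clay. Non-binding: glaze (25 unused), labor (7 unused).
Since glaze, labor are not tight, their duals are 0.
From A_Bᵀ y = c: 1·y_wheel time + 4·y_clay = 25; 3·y_wheel time + 1·y_clay = 31.
→ y_wheel time = 9 and y_clay = 4.
Δz = y_wheel time·Δb = 9 × (-4) = -36, so new z* = 1127 − 36 = 1091.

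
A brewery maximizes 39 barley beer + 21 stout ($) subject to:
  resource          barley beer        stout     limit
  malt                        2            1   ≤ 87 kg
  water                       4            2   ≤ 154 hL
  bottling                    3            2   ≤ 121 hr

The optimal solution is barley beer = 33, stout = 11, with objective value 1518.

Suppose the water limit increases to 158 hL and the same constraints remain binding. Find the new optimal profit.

1548

Binding: water and bottling. Non-binding: malt (10 unused).
Since malt is not tight, its dual is 0.
Dual feasibility on the basic columns requires 4·y_water + 3·y_bottling = 39, 2·y_water + 2·y_bottling = 21.
Solving: y_water = 7.5, y_bottling = 3.
Δz = y_water·Δb = 7.5 × (4) = 30, so new z* = 1518 + 30 = 1548.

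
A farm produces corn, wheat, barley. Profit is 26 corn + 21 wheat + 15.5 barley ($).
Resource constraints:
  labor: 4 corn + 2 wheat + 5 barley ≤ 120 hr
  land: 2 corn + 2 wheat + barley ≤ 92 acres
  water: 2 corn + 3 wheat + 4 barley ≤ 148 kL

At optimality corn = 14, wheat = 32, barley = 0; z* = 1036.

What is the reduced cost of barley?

-5

Check each constraint at x*: labor 120/120 (tight); land 92/92 (tight); water 124/148 (slack 24).
Since water is not tight, its dual is 0.
Dual feasibility on the basic columns requires 4·y_labor + 2·y_land = 26, 2·y_labor + 2·y_land = 21.
→ y_labor = 2.5 and y_land = 8.
Reduced cost of barley: c₃ − yᵀa₃ = 15.5 − (2.5·5 + 8·1) = 15.5 − 20.5 = -5.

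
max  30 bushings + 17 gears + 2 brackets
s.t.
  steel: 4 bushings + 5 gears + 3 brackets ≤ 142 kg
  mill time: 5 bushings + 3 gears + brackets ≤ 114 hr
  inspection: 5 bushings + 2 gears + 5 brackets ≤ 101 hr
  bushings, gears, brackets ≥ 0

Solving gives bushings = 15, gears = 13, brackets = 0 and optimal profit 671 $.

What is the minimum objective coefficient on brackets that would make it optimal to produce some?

Binding: mill time and inspection. Non-binding: steel (17 unused).
Slack constraints have shadow price 0 (complementary slackness).
The binding rows give the dual system: 5·y_mill time + 5·y_inspection = 30 and 3·y_mill time + 2·y_inspection = 17.
Solving: y_mill time = 5, y_inspection = 1.
brackets enters the basis when its profit ≥ yᵀa₃ = 5·1 + 1·5 = 10.

10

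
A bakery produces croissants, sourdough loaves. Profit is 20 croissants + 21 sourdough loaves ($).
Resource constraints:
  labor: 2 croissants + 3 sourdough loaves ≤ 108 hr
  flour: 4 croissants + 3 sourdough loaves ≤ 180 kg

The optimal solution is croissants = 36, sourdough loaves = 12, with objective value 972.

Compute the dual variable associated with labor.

4

At the optimum: labor uses 108 of 108 (binding); flour uses 180 of 180 (binding).
Dual feasibility on the basic columns requires 2·y_labor + 4·y_flour = 20, 3·y_labor + 3·y_flour = 21.
→ y_labor = 4 and y_flour = 3.
Shadow price of labor = 4.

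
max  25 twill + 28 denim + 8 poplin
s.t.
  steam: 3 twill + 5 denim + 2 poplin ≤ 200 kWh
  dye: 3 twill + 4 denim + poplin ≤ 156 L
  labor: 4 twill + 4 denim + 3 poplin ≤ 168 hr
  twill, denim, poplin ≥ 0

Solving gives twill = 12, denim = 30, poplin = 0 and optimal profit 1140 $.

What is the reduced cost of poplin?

At the optimum: steam uses 186 of 200 (slack = 14); dye uses 156 of 156 (binding); labor uses 168 of 168 (binding).
By complementary slackness, y = 0 for the non-binding constraint.
From A_Bᵀ y = c: 3·y_dye + 4·y_labor = 25; 4·y_dye + 4·y_labor = 28.
This yields shadow prices y_dye = 3, y_labor = 4.
Reduced cost of poplin: c₃ − yᵀa₃ = 8 − (3·1 + 4·3) = 8 − 15 = -7.

-7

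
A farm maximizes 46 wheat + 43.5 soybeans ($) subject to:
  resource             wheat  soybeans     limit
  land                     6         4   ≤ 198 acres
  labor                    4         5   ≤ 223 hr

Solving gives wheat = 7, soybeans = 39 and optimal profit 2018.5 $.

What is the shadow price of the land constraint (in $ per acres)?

Check each constraint at x*: land 198/198 (tight); labor 223/223 (tight).
Dual feasibility on the basic columns requires 6·y_land + 4·y_labor = 46, 4·y_land + 5·y_labor = 43.5.
→ y_land = 4 and y_labor = 5.5.
Shadow price of land = 4.

4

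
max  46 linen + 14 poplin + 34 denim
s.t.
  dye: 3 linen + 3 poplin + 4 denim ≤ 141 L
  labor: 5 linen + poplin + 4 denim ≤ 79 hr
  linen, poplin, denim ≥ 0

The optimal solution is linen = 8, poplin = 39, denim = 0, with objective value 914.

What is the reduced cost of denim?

-6

Both dye and labor are binding at x*.
The binding rows give the dual system: 3·y_dye + 5·y_labor = 46 and 3·y_dye + 1·y_labor = 14.
This yields shadow prices y_dye = 2, y_labor = 8.
Reduced cost of denim: c₃ − yᵀa₃ = 34 − (2·4 + 8·4) = 34 − 40 = -6.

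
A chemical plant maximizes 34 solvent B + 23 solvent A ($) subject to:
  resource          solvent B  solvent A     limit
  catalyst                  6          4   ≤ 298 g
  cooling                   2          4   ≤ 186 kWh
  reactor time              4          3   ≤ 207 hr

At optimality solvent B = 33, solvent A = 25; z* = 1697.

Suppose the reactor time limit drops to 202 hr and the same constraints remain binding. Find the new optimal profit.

Check each constraint at x*: catalyst 298/298 (tight); cooling 166/186 (slack 20); reactor time 207/207 (tight).
By complementary slackness, y = 0 for the non-binding constraint.
From A_Bᵀ y = c: 6·y_catalyst + 4·y_reactor time = 34; 4·y_catalyst + 3·y_reactor time = 23.
→ y_catalyst = 5 and y_reactor time = 1.
Δz = y_reactor time·Δb = 1 × (-5) = -5, so new z* = 1697 − 5 = 1692.

1692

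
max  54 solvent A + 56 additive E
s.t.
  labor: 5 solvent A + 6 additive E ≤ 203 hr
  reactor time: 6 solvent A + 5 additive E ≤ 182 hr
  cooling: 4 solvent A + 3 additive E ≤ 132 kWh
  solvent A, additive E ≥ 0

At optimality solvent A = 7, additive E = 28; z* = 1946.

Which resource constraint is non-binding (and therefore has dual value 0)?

labor: 203/203 (binding)
reactor time: 182/182 (binding)
cooling: 112/132 (slack 20)
By complementary slackness, a constraint with positive slack has shadow price 0 → cooling.

cooling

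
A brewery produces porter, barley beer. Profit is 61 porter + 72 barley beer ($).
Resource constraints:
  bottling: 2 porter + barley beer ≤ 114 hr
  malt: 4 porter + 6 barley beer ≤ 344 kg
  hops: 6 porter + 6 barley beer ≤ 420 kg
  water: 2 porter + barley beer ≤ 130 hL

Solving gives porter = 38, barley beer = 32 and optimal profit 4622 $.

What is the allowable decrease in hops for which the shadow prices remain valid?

76

Binding constraints: malt, hops. The basis is B = [[4,6],[6,6]] with det -12.
Per unit decrease in hops, x* moves by d = (-0.5, 0.3333).
The basis stays optimal until porter reaches 0; allowable decrease = 76 kg.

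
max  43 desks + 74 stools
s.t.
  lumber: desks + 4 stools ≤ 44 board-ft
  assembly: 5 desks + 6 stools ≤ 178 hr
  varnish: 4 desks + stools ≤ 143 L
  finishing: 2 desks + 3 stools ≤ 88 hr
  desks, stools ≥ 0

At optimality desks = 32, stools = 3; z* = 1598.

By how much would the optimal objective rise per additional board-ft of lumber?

Check each constraint at x*: lumber 44/44 (tight); assembly 178/178 (tight); varnish 131/143 (slack 12); finishing 73/88 (slack 15).
Slack constraints have shadow price 0 (complementary slackness).
Dual feasibility on the basic columns requires 1·y_lumber + 5·y_assembly = 43, 4·y_lumber + 6·y_assembly = 74.
This yields shadow prices y_lumber = 8, y_assembly = 7.
Shadow price of lumber = 8.

8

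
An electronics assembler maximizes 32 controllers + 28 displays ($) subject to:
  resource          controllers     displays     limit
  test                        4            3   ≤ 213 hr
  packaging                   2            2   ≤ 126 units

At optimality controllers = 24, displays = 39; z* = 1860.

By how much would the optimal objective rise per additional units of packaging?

8

At the optimum: test uses 213 of 213 (binding); packaging uses 126 of 126 (binding).
From A_Bᵀ y = c: 4·y_test + 2·y_packaging = 32; 3·y_test + 2·y_packaging = 28.
This yields shadow prices y_test = 4, y_packaging = 8.
Shadow price of packaging = 8.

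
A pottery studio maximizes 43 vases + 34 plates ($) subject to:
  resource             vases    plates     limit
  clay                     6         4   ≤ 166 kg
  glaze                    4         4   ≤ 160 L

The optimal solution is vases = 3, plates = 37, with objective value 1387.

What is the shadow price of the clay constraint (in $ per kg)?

4.5

At the optimum: clay uses 166 of 166 (binding); glaze uses 160 of 160 (binding).
Dual feasibility on the basic columns requires 6·y_clay + 4·y_glaze = 43, 4·y_clay + 4·y_glaze = 34.
→ y_clay = 4.5 and y_glaze = 4.
Shadow price of clay = 4.5.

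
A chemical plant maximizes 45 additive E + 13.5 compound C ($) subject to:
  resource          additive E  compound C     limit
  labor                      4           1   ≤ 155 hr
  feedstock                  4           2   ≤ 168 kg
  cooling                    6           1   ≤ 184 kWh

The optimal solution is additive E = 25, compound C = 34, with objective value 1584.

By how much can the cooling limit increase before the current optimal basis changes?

Binding constraints: feedstock, cooling. The basis is B = [[4,2],[6,1]] with det -8.
Per unit increase in cooling, x* moves by d = (0.25, -0.5).
The basis stays optimal until labor becomes binding; allowable increase = 42 kWh.

42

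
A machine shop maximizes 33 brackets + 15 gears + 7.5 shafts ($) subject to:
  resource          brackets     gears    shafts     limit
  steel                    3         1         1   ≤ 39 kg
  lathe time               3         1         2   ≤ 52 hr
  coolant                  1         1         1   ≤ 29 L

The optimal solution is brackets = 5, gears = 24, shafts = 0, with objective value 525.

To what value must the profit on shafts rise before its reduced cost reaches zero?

Binding: steel and coolant. Non-binding: lathe time (13 unused).
Since lathe time is not tight, its dual is 0.
The binding rows give the dual system: 3·y_steel + 1·y_coolant = 33 and 1·y_steel + 1·y_coolant = 15.
→ y_steel = 9 and y_coolant = 6.
shafts enters the basis when its profit ≥ yᵀa₃ = 9·1 + 6·1 = 15.

15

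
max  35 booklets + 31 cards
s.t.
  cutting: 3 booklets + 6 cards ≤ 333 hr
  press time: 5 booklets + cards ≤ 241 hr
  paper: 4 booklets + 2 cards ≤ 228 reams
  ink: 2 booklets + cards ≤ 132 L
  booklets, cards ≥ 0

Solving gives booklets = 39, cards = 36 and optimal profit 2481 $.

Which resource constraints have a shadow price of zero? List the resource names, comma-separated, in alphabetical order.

cutting: 333/333 (binding)
press time: 231/241 (slack 10)
paper: 228/228 (binding)
ink: 114/132 (slack 18)
By complementary slackness, a constraint with positive slack has shadow price 0 → ink, press time.

ink, press time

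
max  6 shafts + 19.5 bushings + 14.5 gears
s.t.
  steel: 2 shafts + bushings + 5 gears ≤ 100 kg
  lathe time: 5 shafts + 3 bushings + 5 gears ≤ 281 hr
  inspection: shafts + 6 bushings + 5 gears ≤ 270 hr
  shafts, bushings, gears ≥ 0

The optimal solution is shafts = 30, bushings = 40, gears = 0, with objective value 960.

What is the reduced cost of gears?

Check each constraint at x*: steel 100/100 (tight); lathe time 270/281 (slack 11); inspection 270/270 (tight).
Since lathe time is not tight, its dual is 0.
The binding rows give the dual system: 2·y_steel + 1·y_inspection = 6 and 1·y_steel + 6·y_inspection = 19.5.
→ y_steel = 1.5 and y_inspection = 3.
Reduced cost of gears: c₃ − yᵀa₃ = 14.5 − (1.5·5 + 3·5) = 14.5 − 22.5 = -8.

-8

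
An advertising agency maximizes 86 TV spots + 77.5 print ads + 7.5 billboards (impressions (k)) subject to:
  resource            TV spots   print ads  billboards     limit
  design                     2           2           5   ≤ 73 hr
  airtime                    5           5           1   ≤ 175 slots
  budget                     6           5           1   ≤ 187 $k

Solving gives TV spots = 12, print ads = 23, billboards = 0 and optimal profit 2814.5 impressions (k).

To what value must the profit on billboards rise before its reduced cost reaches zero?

15.5

Check each constraint at x*: design 70/73 (slack 3); airtime 175/175 (tight); budget 187/187 (tight).
Since design is not tight, its dual is 0.
Dual feasibility on the basic columns requires 5·y_airtime + 6·y_budget = 86, 5·y_airtime + 5·y_budget = 77.5.
This yields shadow prices y_airtime = 7, y_budget = 8.5.
billboards enters the basis when its profit ≥ yᵀa₃ = 7·1 + 8.5·1 = 15.5.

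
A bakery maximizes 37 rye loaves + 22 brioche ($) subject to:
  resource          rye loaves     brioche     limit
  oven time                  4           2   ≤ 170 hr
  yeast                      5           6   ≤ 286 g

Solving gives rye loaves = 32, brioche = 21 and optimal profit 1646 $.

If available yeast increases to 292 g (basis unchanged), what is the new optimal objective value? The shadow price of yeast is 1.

1652

Δb = 6, so new z* = 1646 + (1)·(6) = 1646 + 6 = 1652.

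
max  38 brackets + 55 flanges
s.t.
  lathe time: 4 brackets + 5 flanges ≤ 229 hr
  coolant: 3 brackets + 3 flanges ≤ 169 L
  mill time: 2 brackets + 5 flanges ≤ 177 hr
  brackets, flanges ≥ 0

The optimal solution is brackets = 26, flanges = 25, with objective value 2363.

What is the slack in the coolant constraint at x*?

16

coolant used = 3·26 + 3·25 = 153; slack = 169 − 153 = 16.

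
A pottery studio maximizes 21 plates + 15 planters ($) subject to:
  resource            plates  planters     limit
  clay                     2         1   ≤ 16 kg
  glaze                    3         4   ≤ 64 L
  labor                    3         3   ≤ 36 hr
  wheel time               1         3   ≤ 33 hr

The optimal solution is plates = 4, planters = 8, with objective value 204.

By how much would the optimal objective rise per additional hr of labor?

Check each constraint at x*: clay 16/16 (tight); glaze 44/64 (slack 20); labor 36/36 (tight); wheel time 28/33 (slack 5).
Slack constraints have shadow price 0 (complementary slackness).
Dual feasibility on the basic columns requires 2·y_clay + 3·y_labor = 21, 1·y_clay + 3·y_labor = 15.
Solving: y_clay = 6, y_labor = 3.
Shadow price of labor = 3.

3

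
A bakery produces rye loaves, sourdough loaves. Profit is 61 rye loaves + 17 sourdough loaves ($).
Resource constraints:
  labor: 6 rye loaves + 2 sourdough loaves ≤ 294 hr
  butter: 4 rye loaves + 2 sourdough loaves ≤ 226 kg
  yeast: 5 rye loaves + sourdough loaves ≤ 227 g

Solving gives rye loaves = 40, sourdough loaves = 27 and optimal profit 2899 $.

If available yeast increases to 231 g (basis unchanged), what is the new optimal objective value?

At the optimum: labor uses 294 of 294 (binding); butter uses 214 of 226 (slack = 12); yeast uses 227 of 227 (binding).
Slack constraints have shadow price 0 (complementary slackness).
From A_Bᵀ y = c: 6·y_labor + 5·y_yeast = 61; 2·y_labor + 1·y_yeast = 17.
Solving: y_labor = 6, y_yeast = 5.
Δz = y_yeast·Δb = 5 × (4) = 20, so new z* = 2899 + 20 = 2919.

2919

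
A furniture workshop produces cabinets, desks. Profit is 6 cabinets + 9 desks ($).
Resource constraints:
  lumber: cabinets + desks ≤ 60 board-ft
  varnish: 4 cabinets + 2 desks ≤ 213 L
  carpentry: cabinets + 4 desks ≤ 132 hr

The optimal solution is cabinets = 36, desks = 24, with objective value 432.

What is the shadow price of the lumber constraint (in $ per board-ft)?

Binding: lumber and carpentry. Non-binding: varnish (21 unused).
Slack constraints have shadow price 0 (complementary slackness).
Dual feasibility on the basic columns requires 1·y_lumber + 1·y_carpentry = 6, 1·y_lumber + 4·y_carpentry = 9.
Solving: y_lumber = 5, y_carpentry = 1.
Shadow price of lumber = 5.

5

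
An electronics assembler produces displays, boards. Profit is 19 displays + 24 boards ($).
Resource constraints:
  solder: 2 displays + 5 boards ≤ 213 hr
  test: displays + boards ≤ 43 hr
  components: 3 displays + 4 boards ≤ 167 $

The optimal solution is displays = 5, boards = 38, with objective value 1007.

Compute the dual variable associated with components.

5

Check each constraint at x*: solder 200/213 (slack 13); test 43/43 (tight); components 167/167 (tight).
Since solder is not tight, its dual is 0.
Dual feasibility on the basic columns requires 1·y_test + 3·y_components = 19, 1·y_test + 4·y_components = 24.
→ y_test = 4 and y_components = 5.
Shadow price of components = 5.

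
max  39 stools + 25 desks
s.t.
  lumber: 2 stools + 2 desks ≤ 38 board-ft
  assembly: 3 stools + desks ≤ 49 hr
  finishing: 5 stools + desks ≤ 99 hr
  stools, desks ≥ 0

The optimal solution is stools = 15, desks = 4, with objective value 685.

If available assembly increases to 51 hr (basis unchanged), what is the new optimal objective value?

Binding: lumber and assembly. Non-binding: finishing (20 unused).
By complementary slackness, y = 0 for the non-binding constraint.
Dual feasibility on the basic columns requires 2·y_lumber + 3·y_assembly = 39, 2·y_lumber + 1·y_assembly = 25.
→ y_lumber = 9 and y_assembly = 7.
Δz = y_assembly·Δb = 7 × (2) = 14, so new z* = 685 + 14 = 699.

699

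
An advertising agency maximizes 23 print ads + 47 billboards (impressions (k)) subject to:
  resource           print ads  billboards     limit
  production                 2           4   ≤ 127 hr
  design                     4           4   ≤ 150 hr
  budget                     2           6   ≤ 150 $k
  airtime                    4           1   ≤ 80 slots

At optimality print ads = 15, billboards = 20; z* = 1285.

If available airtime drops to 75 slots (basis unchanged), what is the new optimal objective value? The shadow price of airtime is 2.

Δb = -5, so new z* = 1285 + (2)·(-5) = 1285 − 10 = 1275.

1275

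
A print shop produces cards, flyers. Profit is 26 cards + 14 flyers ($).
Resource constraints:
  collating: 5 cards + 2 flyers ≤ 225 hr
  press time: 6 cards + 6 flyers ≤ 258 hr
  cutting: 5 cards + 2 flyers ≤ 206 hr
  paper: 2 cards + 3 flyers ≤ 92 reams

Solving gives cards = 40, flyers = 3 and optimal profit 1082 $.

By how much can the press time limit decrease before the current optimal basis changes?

10.8

Binding constraints: press time, cutting. The basis is B = [[6,6],[5,2]] with det -18.
Per unit decrease in press time, x* moves by d = (0.1111, -0.2778).
The basis stays optimal until flyers reaches 0; allowable decrease = 10.8 hr.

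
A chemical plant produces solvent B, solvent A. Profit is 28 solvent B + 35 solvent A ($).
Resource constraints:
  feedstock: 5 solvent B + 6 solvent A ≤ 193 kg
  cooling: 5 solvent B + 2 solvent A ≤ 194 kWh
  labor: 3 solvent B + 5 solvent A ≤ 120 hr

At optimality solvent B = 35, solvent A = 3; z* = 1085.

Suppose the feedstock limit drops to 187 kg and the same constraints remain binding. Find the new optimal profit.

Binding: feedstock and labor. Non-binding: cooling (13 unused).
By complementary slackness, y = 0 for the non-binding constraint.
Dual feasibility on the basic columns requires 5·y_feedstock + 3·y_labor = 28, 6·y_feedstock + 5·y_labor = 35.
Solving: y_feedstock = 5, y_labor = 1.
Δz = y_feedstock·Δb = 5 × (-6) = -30, so new z* = 1085 − 30 = 1055.

1055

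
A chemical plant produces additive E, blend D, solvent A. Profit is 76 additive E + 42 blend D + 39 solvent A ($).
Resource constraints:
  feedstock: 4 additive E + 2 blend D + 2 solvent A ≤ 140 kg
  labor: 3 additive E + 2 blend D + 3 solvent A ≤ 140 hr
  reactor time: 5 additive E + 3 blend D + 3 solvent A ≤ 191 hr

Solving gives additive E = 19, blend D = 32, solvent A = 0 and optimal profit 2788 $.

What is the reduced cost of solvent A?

At the optimum: feedstock uses 140 of 140 (binding); labor uses 121 of 140 (slack = 19); reactor time uses 191 of 191 (binding).
Since labor is not tight, its dual is 0.
The binding rows give the dual system: 4·y_feedstock + 5·y_reactor time = 76 and 2·y_feedstock + 3·y_reactor time = 42.
→ y_feedstock = 9 and y_reactor time = 8.
Reduced cost of solvent A: c₃ − yᵀa₃ = 39 − (9·2 + 8·3) = 39 − 42 = -3.

-3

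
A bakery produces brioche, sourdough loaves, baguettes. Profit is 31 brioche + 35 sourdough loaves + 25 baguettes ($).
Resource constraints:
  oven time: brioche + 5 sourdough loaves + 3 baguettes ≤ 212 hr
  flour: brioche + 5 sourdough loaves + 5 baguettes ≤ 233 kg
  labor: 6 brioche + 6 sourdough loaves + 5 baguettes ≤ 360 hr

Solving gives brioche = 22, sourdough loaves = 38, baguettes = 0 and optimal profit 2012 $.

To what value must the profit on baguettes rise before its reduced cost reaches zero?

Binding: oven time and labor. Non-binding: flour (21 unused).
By complementary slackness, y = 0 for the non-binding constraint.
The binding rows give the dual system: 1·y_oven time + 6·y_labor = 31 and 5·y_oven time + 6·y_labor = 35.
Solving: y_oven time = 1, y_labor = 5.
baguettes enters the basis when its profit ≥ yᵀa₃ = 1·3 + 5·5 = 28.

28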